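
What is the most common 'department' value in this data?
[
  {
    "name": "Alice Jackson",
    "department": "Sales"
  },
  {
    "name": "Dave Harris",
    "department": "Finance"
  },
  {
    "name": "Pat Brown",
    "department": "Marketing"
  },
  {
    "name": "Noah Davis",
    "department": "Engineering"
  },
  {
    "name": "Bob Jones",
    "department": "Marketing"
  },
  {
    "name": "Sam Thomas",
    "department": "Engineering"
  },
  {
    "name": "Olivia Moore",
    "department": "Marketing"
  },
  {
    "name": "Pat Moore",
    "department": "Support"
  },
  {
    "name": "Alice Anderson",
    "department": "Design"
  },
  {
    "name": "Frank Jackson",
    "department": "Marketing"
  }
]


Counting 'department' values across 10 records:

  Marketing: 4 ####
  Engineering: 2 ##
  Sales: 1 #
  Finance: 1 #
  Support: 1 #
  Design: 1 #

Most common: Marketing (4 times)

Marketing (4 times)


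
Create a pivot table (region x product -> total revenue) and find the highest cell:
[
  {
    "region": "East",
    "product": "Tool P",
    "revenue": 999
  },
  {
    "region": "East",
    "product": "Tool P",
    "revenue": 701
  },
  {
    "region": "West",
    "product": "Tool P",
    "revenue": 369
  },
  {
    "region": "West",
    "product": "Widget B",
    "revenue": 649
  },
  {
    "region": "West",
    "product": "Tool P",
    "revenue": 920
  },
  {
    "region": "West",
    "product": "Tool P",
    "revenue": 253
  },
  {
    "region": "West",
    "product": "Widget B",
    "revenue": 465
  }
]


Pivot: region (rows) x product (columns) -> total revenue

     Tool P        Widget B    
East          1700             0  
West          1542          1114  

Highest: East / Tool P = $1700

East / Tool P = $1700


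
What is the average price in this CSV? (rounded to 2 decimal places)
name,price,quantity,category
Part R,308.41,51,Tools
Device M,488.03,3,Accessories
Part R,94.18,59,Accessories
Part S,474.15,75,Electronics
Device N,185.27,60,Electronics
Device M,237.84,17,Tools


Computing average price:
Values: [308.41, 488.03, 94.18, 474.15, 185.27, 237.84]
Sum = 1787.88
Count = 6
Average = 1787.88/6 = 297.98

297.98


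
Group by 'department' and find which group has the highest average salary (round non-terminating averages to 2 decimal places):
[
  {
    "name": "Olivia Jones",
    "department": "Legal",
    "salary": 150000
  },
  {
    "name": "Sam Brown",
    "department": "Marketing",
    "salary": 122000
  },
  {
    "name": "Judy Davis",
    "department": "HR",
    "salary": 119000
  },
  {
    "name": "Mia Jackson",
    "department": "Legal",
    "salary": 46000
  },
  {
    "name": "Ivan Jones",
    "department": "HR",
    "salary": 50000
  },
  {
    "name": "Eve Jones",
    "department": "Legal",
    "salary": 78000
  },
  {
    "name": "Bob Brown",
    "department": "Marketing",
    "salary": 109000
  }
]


Group by: department

Groups:
  HR: 2 people, avg salary = 169000/2 = $84500
  Legal: 3 people, avg salary = 274000/3 ≈ $91333.33
  Marketing: 2 people, avg salary = 231000/2 = $115500

Highest average salary: Marketing ($115500)

Marketing ($115500)


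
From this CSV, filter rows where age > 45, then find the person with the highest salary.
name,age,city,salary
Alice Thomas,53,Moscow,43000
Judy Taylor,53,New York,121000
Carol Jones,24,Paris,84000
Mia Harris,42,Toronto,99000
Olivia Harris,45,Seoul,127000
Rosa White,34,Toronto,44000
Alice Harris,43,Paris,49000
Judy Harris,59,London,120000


Filter: age > 45
Sort by: salary (descending)

Filtered records (3):
  Judy Taylor, age 53, salary $121000
  Judy Harris, age 59, salary $120000
  Alice Thomas, age 53, salary $43000

Highest salary: Judy Taylor ($121000)

Judy Taylor


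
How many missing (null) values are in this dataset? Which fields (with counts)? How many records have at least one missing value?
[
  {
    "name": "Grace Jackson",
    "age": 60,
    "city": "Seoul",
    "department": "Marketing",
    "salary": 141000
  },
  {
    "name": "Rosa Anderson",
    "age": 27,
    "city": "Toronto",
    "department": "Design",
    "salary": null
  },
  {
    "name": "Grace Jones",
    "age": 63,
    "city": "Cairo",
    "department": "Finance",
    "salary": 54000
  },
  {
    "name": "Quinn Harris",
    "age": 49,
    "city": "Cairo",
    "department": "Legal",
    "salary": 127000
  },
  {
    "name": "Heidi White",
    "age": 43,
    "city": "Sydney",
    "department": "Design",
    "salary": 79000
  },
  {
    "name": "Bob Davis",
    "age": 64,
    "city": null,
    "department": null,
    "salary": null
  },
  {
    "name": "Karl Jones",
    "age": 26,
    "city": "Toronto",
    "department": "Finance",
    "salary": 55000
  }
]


Checking for missing (null) values in 7 records:

  Grace Jackson: complete
  Rosa Anderson: salary
  Grace Jones: complete
  Quinn Harris: complete
  Heidi White: complete
  Bob Davis: city, department, salary
  Karl Jones: complete

Per field:
  name: 0 missing
  age: 0 missing
  city: 1 missing
  department: 1 missing
  salary: 2 missing

Total missing values: 4
Records with any missing: 2

4 missing values (city: 1, department: 1, salary: 2); 2 incomplete records


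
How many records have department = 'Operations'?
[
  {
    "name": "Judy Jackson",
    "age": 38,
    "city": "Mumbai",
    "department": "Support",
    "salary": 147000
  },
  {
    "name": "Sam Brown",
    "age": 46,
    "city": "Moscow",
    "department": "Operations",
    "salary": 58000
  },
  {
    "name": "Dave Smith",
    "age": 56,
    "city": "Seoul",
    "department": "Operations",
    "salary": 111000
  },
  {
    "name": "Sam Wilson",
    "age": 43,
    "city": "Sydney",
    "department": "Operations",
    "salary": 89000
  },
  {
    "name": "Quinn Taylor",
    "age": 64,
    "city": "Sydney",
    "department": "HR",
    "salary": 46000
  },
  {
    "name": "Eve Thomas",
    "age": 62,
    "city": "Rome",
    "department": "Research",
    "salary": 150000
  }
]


Data: 6 records
Condition: department = 'Operations'

Checking each record:
  Judy Jackson: Support
  Sam Brown: Operations MATCH
  Dave Smith: Operations MATCH
  Sam Wilson: Operations MATCH
  Quinn Taylor: HR
  Eve Thomas: Research

Count: 3

3


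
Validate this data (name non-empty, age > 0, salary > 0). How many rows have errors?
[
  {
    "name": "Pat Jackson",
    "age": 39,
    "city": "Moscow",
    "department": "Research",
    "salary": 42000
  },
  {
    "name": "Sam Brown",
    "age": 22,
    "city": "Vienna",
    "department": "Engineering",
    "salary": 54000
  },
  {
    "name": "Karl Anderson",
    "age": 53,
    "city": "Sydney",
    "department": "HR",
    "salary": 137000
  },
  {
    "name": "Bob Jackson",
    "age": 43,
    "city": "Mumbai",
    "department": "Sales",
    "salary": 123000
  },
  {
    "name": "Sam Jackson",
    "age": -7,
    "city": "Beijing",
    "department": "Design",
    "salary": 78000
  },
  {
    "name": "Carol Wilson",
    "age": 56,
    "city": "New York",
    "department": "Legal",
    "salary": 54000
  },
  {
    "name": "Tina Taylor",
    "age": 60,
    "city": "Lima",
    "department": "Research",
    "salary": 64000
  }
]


Validating 7 records:
Rules: name non-empty, age > 0, salary > 0

  Row 1 (Pat Jackson): OK
  Row 2 (Sam Brown): OK
  Row 3 (Karl Anderson): OK
  Row 4 (Bob Jackson): OK
  Row 5 (Sam Jackson): negative age: -7
  Row 6 (Carol Wilson): OK
  Row 7 (Tina Taylor): OK

Total errors: 1

1 errors


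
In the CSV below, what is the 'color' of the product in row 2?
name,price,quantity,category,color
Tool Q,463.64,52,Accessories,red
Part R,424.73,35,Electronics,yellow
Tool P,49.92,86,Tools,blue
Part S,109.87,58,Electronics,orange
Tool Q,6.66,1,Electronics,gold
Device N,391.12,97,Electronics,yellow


Query: Row 2 ('Part R'), column 'color'
Value: yellow

yellow


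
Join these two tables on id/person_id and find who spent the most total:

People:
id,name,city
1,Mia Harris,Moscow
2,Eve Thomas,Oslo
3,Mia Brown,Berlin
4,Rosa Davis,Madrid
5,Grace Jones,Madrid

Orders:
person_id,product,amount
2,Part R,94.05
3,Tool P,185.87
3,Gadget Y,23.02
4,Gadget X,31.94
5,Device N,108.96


Join on: people.id = orders.person_id

Joined rows:
  Eve Thomas (Oslo) bought Part R for $94.05
  Mia Brown (Berlin) bought Tool P for $185.87
  Mia Brown (Berlin) bought Gadget Y for $23.02
  Rosa Davis (Madrid) bought Gadget X for $31.94
  Grace Jones (Madrid) bought Device N for $108.96

Total per person:
  Mia Brown: $208.89
  Grace Jones: $108.96
  Eve Thomas: $94.05
  Rosa Davis: $31.94

Top spender: Mia Brown ($208.89)

Mia Brown ($208.89)


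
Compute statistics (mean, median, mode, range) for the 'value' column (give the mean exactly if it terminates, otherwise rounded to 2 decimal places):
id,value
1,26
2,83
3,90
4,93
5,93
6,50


Data: [26, 83, 90, 93, 93, 50]
Count: 6
Sum: 435
Mean: 435/6 = 72.5
Sorted: [26, 50, 83, 90, 93, 93]
Median: 86.5
Mode: 93 (2 times)
Range: 93 - 26 = 67
Min: 26, Max: 93

mean=72.5, median=86.5, mode=93, range=67


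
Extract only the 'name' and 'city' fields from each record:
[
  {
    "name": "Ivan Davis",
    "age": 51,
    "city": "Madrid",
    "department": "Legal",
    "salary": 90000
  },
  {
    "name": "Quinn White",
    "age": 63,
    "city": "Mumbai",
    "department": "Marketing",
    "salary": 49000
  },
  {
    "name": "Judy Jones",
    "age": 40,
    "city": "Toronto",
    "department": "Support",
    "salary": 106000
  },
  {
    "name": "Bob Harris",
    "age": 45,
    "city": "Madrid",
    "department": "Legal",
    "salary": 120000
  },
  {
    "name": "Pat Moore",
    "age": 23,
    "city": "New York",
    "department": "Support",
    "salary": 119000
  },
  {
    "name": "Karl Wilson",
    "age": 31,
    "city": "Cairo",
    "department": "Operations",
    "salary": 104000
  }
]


Original: 6 records with fields: name, age, city, department, salary
Keep: ['name', 'city']
Drop: ['age', 'department', 'salary']
Result: 6 records, 2 fields each

[
  {
    "name": "Ivan Davis",
    "city": "Madrid"
  },
  {
    "name": "Quinn White",
    "city": "Mumbai"
  },
  {
    "name": "Judy Jones",
    "city": "Toronto"
  },
  {
    "name": "Bob Harris",
    "city": "Madrid"
  },
  {
    "name": "Pat Moore",
    "city": "New York"
  },
  {
    "name": "Karl Wilson",
    "city": "Cairo"
  }
]


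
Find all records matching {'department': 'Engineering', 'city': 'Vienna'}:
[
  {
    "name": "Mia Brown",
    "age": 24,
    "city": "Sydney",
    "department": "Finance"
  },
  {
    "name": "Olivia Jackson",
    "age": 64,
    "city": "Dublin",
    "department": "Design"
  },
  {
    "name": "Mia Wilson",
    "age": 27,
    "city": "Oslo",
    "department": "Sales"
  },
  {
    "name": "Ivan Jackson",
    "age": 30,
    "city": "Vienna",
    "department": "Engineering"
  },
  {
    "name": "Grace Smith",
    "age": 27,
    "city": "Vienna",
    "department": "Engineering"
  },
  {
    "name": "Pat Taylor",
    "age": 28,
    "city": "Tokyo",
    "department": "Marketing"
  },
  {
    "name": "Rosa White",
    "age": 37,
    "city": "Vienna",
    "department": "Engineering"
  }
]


Search criteria: {'department': 'Engineering', 'city': 'Vienna'}

Checking 7 records:
  Mia Brown: {department: Finance, city: Sydney}
  Olivia Jackson: {department: Design, city: Dublin}
  Mia Wilson: {department: Sales, city: Oslo}
  Ivan Jackson: {department: Engineering, city: Vienna} <-- MATCH
  Grace Smith: {department: Engineering, city: Vienna} <-- MATCH
  Pat Taylor: {department: Marketing, city: Tokyo}
  Rosa White: {department: Engineering, city: Vienna} <-- MATCH

Matches: ["Ivan Jackson", "Grace Smith", "Rosa White"]

["Ivan Jackson", "Grace Smith", "Rosa White"]


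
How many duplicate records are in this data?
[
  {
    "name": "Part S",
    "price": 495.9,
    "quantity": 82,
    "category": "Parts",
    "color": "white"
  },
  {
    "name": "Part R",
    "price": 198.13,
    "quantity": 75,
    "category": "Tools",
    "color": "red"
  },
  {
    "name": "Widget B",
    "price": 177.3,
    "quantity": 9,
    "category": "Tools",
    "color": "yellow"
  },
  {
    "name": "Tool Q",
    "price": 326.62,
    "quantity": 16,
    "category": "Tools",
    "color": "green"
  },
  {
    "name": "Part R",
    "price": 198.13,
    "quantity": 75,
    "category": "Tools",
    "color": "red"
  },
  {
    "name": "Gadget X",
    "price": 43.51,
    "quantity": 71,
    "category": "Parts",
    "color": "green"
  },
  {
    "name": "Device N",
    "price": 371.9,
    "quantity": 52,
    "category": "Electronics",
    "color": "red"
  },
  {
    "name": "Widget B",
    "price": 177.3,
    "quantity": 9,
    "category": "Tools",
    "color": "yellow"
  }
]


Checking 8 records for duplicates:

  Row 1: Part S ($495.9, qty 82)
  Row 2: Part R ($198.13, qty 75)
  Row 3: Widget B ($177.3, qty 9)
  Row 4: Tool Q ($326.62, qty 16)
  Row 5: Part R ($198.13, qty 75) <-- DUPLICATE
  Row 6: Gadget X ($43.51, qty 71)
  Row 7: Device N ($371.9, qty 52)
  Row 8: Widget B ($177.3, qty 9) <-- DUPLICATE

Duplicates found: 2
Unique records: 6

2 duplicates, 6 unique


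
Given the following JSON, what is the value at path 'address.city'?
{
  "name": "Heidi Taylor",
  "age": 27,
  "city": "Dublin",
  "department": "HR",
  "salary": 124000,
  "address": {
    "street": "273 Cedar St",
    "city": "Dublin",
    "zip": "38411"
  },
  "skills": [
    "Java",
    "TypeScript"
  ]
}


Query: address.city
Path: address -> city
Value: Dublin

Dublin


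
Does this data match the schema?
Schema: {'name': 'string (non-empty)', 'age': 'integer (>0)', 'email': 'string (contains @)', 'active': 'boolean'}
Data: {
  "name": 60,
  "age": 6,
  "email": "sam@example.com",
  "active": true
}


Validating each field against schema:
  name: FAIL (60 is not a string)
  age: OK (positive integer)
  email: OK (string with @)
  active: OK (boolean)

Result: INVALID (1 error: name)

INVALID (1 error: name)


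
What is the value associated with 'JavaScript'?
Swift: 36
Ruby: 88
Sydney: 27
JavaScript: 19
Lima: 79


Looking up key 'JavaScript'
Value: 19

19


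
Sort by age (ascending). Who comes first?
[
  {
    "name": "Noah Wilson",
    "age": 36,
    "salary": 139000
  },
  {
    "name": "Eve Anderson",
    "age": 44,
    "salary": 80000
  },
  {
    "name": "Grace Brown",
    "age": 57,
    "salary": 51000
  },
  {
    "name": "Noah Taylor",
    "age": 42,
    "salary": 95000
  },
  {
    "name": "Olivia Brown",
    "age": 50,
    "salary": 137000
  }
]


Sort by: age (ascending)

Sorted order:
  1. Noah Wilson (age = 36)
  2. Noah Taylor (age = 42)
  3. Eve Anderson (age = 44)
  4. Olivia Brown (age = 50)
  5. Grace Brown (age = 57)

First: Noah Wilson

Noah Wilson


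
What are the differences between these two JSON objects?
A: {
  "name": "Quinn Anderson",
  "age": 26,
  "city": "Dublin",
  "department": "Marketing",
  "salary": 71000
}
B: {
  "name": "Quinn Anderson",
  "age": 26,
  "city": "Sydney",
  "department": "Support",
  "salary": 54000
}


Comparing each field (in key order):
  name: same
  age: same
  city: DIFFERENT
  department: DIFFERENT
  salary: DIFFERENT
Differences:
  city: Dublin -> Sydney
  department: Marketing -> Support
  salary: 71000 -> 54000

3 field(s) changed

3 changes: city, department, salary


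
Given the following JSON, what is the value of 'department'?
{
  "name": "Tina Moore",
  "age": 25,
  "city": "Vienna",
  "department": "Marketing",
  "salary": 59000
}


Looking up field 'department'
Value: Marketing

Marketing


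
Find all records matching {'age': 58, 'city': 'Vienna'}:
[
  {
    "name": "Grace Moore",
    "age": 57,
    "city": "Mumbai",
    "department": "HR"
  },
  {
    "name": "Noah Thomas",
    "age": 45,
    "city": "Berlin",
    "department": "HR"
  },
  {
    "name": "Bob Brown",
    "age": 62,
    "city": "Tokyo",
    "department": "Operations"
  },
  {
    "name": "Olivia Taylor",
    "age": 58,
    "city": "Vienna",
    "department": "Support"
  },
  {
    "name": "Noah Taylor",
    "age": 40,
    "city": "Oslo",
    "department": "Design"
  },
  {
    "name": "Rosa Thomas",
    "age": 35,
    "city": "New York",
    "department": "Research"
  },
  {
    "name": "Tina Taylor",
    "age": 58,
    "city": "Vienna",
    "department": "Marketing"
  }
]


Search criteria: {'age': 58, 'city': 'Vienna'}

Checking 7 records:
  Grace Moore: {age: 57, city: Mumbai}
  Noah Thomas: {age: 45, city: Berlin}
  Bob Brown: {age: 62, city: Tokyo}
  Olivia Taylor: {age: 58, city: Vienna} <-- MATCH
  Noah Taylor: {age: 40, city: Oslo}
  Rosa Thomas: {age: 35, city: New York}
  Tina Taylor: {age: 58, city: Vienna} <-- MATCH

Matches: ["Olivia Taylor", "Tina Taylor"]

["Olivia Taylor", "Tina Taylor"]


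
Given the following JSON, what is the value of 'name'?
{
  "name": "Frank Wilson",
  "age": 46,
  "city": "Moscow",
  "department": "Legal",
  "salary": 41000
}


Looking up field 'name'
Value: Frank Wilson

Frank Wilson


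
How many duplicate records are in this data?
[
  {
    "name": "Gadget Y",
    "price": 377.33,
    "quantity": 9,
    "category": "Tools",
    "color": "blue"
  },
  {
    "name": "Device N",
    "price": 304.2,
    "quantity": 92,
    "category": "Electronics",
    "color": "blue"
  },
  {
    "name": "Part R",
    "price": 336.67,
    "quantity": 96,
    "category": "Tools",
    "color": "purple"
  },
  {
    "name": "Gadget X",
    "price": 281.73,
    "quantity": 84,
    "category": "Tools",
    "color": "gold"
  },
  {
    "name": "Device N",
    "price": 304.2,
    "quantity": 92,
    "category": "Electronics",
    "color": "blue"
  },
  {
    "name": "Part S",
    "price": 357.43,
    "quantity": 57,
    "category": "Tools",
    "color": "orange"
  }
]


Checking 6 records for duplicates:

  Row 1: Gadget Y ($377.33, qty 9)
  Row 2: Device N ($304.2, qty 92)
  Row 3: Part R ($336.67, qty 96)
  Row 4: Gadget X ($281.73, qty 84)
  Row 5: Device N ($304.2, qty 92) <-- DUPLICATE
  Row 6: Part S ($357.43, qty 57)

Duplicates found: 1
Unique records: 5

1 duplicates, 5 unique


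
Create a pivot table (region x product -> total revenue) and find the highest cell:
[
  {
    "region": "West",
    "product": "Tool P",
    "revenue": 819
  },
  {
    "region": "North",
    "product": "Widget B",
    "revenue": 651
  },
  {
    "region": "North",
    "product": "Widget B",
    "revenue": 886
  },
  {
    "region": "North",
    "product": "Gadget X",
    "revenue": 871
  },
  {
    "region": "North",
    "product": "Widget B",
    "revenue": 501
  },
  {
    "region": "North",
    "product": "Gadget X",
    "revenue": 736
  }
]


Pivot: region (rows) x product (columns) -> total revenue

     Gadget X      Tool P        Widget B    
North         1607             0          2038  
West             0           819             0  

Highest: North / Widget B = $2038

North / Widget B = $2038


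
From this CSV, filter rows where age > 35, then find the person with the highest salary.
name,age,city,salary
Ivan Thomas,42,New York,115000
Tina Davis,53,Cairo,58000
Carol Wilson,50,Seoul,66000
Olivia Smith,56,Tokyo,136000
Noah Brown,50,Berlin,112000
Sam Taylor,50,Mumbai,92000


Filter: age > 35
Sort by: salary (descending)

Filtered records (6):
  Olivia Smith, age 56, salary $136000
  Ivan Thomas, age 42, salary $115000
  Noah Brown, age 50, salary $112000
  Sam Taylor, age 50, salary $92000
  Carol Wilson, age 50, salary $66000
  Tina Davis, age 53, salary $58000

Highest salary: Olivia Smith ($136000)

Olivia Smith


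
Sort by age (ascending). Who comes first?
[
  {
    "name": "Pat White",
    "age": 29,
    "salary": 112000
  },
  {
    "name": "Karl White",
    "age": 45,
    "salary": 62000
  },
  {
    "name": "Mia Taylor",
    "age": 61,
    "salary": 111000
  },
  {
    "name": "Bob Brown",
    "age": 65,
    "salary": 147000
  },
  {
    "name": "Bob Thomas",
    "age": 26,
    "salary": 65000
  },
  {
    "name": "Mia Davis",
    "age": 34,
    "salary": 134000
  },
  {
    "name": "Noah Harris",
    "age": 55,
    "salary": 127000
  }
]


Sort by: age (ascending)

Sorted order:
  1. Bob Thomas (age = 26)
  2. Pat White (age = 29)
  3. Mia Davis (age = 34)
  4. Karl White (age = 45)
  5. Noah Harris (age = 55)
  6. Mia Taylor (age = 61)
  7. Bob Brown (age = 65)

First: Bob Thomas

Bob Thomas


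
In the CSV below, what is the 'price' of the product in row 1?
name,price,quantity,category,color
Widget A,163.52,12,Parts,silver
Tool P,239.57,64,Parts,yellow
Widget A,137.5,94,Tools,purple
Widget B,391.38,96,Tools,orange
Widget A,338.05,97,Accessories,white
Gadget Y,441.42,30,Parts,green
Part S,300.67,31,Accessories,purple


Query: Row 1 ('Widget A'), column 'price'
Value: 163.52

163.52


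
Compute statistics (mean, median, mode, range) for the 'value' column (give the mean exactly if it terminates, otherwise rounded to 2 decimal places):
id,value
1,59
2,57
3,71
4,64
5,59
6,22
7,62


Data: [59, 57, 71, 64, 59, 22, 62]
Count: 7
Sum: 394
Mean: 394/7 ≈ 56.29 (rounded to 2 decimal places)
Sorted: [22, 57, 59, 59, 62, 64, 71]
Median: 59.0
Mode: 59 (2 times)
Range: 71 - 22 = 49
Min: 22, Max: 71

mean≈56.29, median=59.0, mode=59, range=49


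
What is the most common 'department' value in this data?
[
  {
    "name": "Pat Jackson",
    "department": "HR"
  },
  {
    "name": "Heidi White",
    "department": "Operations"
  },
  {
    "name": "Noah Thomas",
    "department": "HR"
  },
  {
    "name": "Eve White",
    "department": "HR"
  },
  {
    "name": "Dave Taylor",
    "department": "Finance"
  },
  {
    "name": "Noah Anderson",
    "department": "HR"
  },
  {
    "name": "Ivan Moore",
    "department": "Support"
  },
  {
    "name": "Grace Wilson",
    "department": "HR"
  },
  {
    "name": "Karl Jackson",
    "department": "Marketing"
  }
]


Counting 'department' values across 9 records:

  HR: 5 #####
  Operations: 1 #
  Finance: 1 #
  Support: 1 #
  Marketing: 1 #

Most common: HR (5 times)

HR (5 times)


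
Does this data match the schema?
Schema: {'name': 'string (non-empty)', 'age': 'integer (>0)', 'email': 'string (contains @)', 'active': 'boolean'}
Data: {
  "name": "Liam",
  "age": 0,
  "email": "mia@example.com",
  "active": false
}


Validating each field against schema:
  name: OK (non-empty string)
  age: FAIL (0 is not > 0)
  email: OK (string with @)
  active: OK (boolean)

Result: INVALID (1 error: age)

INVALID (1 error: age)


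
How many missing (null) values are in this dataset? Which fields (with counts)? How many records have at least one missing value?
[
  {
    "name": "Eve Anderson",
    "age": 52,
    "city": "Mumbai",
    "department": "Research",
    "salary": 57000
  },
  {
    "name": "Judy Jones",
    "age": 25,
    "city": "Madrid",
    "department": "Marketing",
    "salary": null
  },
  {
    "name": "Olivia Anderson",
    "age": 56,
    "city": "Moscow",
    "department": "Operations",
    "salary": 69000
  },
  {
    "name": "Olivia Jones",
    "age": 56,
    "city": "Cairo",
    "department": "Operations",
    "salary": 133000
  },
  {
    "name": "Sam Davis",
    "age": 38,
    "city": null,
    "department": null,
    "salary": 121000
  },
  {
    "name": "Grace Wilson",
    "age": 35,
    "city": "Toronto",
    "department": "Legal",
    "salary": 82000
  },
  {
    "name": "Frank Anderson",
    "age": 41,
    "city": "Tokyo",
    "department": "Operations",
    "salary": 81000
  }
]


Checking for missing (null) values in 7 records:

  Eve Anderson: complete
  Judy Jones: salary
  Olivia Anderson: complete
  Olivia Jones: complete
  Sam Davis: city, department
  Grace Wilson: complete
  Frank Anderson: complete

Per field:
  name: 0 missing
  age: 0 missing
  city: 1 missing
  department: 1 missing
  salary: 1 missing

Total missing values: 3
Records with any missing: 2

3 missing values (city: 1, department: 1, salary: 1); 2 incomplete records


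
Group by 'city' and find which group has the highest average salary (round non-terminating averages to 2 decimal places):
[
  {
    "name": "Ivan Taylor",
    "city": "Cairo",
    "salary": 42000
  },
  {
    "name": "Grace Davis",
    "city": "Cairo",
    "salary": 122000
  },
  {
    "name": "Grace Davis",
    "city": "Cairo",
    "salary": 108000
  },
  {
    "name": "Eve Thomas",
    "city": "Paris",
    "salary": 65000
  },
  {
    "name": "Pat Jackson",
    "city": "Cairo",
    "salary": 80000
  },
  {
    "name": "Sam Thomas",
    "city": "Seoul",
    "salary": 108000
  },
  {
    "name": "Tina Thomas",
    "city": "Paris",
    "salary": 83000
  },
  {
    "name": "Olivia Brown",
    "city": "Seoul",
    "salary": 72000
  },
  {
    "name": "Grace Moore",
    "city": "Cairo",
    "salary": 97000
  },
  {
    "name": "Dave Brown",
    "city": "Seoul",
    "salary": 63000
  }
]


Group by: city

Groups:
  Cairo: 5 people, avg salary = 449000/5 = $89800
  Paris: 2 people, avg salary = 148000/2 = $74000
  Seoul: 3 people, avg salary = 243000/3 = $81000

Highest average salary: Cairo ($89800)

Cairo ($89800)


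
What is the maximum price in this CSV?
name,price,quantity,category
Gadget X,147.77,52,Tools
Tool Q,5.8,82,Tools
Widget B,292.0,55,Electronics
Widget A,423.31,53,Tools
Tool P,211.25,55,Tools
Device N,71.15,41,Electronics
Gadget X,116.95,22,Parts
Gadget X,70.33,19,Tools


Computing maximum price:
Values: [147.77, 5.8, 292.0, 423.31, 211.25, 71.15, 116.95, 70.33]
Max = 423.31

423.31


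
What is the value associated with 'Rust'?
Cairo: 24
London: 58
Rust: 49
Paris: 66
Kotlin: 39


Looking up key 'Rust'
Value: 49

49


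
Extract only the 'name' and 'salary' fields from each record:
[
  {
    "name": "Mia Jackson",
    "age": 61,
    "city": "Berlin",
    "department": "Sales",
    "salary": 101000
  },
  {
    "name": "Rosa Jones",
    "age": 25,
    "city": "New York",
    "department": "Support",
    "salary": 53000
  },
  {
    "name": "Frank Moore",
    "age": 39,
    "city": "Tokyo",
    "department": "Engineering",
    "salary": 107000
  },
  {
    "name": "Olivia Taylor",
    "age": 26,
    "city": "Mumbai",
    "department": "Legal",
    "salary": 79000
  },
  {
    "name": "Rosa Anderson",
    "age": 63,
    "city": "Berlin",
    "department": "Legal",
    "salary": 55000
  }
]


Original: 5 records with fields: name, age, city, department, salary
Keep: ['name', 'salary']
Drop: ['age', 'city', 'department']
Result: 5 records, 2 fields each

[
  {
    "name": "Mia Jackson",
    "salary": 101000
  },
  {
    "name": "Rosa Jones",
    "salary": 53000
  },
  {
    "name": "Frank Moore",
    "salary": 107000
  },
  {
    "name": "Olivia Taylor",
    "salary": 79000
  },
  {
    "name": "Rosa Anderson",
    "salary": 55000
  }
]


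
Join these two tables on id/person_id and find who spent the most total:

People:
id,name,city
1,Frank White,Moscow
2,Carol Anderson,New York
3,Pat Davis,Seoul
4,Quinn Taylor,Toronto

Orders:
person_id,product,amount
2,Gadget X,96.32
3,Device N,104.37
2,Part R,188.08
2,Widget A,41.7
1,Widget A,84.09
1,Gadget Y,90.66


Join on: people.id = orders.person_id

Joined rows:
  Carol Anderson (New York) bought Gadget X for $96.32
  Pat Davis (Seoul) bought Device N for $104.37
  Carol Anderson (New York) bought Part R for $188.08
  Carol Anderson (New York) bought Widget A for $41.7
  Frank White (Moscow) bought Widget A for $84.09
  Frank White (Moscow) bought Gadget Y for $90.66

Total per person:
  Carol Anderson: $326.10
  Frank White: $174.75
  Pat Davis: $104.37

Top spender: Carol Anderson ($326.10)

Carol Anderson ($326.10)


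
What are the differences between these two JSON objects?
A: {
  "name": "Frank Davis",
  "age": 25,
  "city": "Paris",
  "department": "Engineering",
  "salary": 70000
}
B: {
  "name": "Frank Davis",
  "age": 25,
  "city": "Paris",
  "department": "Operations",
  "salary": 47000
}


Comparing each field (in key order):
  name: same
  age: same
  city: same
  department: DIFFERENT
  salary: DIFFERENT
Differences:
  department: Engineering -> Operations
  salary: 70000 -> 47000

2 field(s) changed

2 changes: department, salary


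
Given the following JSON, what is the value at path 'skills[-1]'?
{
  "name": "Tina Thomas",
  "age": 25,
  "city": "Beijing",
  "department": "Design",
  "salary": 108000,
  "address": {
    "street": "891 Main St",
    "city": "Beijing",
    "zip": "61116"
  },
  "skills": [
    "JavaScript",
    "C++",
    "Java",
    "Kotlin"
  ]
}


Query: skills[-1]
Path: skills -> last element
Value: Kotlin

Kotlin


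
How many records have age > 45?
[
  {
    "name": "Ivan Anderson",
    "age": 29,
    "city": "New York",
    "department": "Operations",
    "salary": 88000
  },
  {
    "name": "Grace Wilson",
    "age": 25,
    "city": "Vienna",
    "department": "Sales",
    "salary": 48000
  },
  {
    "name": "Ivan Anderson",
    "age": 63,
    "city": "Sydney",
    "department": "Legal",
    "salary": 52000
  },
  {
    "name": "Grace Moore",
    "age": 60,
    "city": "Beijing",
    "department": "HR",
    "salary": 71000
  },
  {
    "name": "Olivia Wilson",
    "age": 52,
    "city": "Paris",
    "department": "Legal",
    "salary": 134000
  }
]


Data: 5 records
Condition: age > 45

Checking each record:
  Ivan Anderson: 29
  Grace Wilson: 25
  Ivan Anderson: 63 MATCH
  Grace Moore: 60 MATCH
  Olivia Wilson: 52 MATCH

Count: 3

3


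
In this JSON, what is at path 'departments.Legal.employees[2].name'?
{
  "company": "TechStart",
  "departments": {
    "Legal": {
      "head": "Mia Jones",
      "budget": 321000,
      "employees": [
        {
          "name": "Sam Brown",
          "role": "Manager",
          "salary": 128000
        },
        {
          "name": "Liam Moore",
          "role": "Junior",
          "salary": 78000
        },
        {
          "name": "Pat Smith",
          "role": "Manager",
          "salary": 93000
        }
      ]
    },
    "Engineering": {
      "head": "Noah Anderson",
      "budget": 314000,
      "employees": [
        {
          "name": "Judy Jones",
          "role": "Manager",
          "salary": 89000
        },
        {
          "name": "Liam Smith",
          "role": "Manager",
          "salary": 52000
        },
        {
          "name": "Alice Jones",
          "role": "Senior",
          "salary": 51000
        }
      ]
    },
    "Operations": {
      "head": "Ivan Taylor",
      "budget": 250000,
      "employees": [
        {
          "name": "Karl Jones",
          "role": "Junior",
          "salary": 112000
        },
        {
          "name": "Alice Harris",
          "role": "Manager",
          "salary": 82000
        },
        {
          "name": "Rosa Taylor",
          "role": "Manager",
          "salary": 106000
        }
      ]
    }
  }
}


Path: departments.Legal.employees[2].name

Navigate:
  -> departments
  -> Legal
  -> employees[2].name = 'Pat Smith'

Pat Smith


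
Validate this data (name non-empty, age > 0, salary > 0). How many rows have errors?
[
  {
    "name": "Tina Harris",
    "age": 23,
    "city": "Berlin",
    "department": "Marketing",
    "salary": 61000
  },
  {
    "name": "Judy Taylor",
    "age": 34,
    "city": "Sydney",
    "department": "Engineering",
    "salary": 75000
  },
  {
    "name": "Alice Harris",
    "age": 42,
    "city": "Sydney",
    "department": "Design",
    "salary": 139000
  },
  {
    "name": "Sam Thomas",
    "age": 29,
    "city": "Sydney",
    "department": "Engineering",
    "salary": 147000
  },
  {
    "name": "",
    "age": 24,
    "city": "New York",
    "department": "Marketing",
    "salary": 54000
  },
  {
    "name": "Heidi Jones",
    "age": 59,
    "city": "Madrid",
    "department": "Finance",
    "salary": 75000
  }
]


Validating 6 records:
Rules: name non-empty, age > 0, salary > 0

  Row 1 (Tina Harris): OK
  Row 2 (Judy Taylor): OK
  Row 3 (Alice Harris): OK
  Row 4 (Sam Thomas): OK
  Row 5 (???): empty name
  Row 6 (Heidi Jones): OK

Total errors: 1

1 errors


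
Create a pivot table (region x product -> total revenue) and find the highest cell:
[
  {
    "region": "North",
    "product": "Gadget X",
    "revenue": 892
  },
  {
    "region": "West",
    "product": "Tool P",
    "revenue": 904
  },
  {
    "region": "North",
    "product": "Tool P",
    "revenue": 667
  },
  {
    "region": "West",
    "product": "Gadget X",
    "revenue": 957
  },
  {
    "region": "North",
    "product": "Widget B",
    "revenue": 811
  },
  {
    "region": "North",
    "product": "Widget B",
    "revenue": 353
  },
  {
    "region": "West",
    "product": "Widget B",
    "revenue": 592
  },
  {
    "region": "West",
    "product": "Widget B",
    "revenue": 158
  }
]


Pivot: region (rows) x product (columns) -> total revenue

     Gadget X      Tool P        Widget B    
North          892           667          1164  
West           957           904           750  

Highest: North / Widget B = $1164

North / Widget B = $1164


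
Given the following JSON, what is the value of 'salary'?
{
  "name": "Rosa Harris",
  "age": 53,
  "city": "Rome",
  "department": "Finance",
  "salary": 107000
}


Looking up field 'salary'
Value: 107000

107000


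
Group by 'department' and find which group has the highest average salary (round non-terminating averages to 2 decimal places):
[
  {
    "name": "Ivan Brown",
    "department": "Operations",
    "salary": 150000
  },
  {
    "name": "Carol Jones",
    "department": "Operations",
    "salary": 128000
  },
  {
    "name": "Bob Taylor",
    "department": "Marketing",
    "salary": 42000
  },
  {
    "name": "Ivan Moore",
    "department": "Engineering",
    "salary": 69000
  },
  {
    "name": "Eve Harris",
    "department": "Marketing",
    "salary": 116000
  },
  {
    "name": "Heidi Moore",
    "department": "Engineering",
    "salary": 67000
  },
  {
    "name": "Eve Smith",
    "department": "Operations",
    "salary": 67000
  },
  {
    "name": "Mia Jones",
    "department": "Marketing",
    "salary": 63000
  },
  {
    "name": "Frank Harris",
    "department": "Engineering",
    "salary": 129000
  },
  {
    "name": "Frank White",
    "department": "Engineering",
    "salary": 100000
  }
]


Group by: department

Groups:
  Engineering: 4 people, avg salary = 365000/4 = $91250
  Marketing: 3 people, avg salary = 221000/3 ≈ $73666.67
  Operations: 3 people, avg salary = 345000/3 = $115000

Highest average salary: Operations ($115000)

Operations ($115000)


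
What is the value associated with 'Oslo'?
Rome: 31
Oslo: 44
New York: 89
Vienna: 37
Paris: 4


Looking up key 'Oslo'
Value: 44

44


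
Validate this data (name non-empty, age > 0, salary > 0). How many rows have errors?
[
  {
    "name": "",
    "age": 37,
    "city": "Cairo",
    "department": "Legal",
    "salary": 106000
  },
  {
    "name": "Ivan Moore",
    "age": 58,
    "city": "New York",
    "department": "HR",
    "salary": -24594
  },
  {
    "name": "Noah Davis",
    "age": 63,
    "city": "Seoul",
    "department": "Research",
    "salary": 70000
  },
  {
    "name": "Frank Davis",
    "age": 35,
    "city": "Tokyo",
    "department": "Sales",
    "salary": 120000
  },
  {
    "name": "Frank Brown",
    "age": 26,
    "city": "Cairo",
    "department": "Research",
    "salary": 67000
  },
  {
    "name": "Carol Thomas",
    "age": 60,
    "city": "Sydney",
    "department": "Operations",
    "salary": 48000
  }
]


Validating 6 records:
Rules: name non-empty, age > 0, salary > 0

  Row 1 (???): empty name
  Row 2 (Ivan Moore): negative salary: -24594
  Row 3 (Noah Davis): OK
  Row 4 (Frank Davis): OK
  Row 5 (Frank Brown): OK
  Row 6 (Carol Thomas): OK

Total errors: 2

2 errors


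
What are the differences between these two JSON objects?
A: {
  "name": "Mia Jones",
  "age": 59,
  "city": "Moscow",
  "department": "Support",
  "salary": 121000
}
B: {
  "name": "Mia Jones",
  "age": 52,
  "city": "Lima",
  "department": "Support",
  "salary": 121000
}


Comparing each field (in key order):
  name: same
  age: DIFFERENT
  city: DIFFERENT
  department: same
  salary: same
Differences:
  age: 59 -> 52
  city: Moscow -> Lima

2 field(s) changed

2 changes: age, city


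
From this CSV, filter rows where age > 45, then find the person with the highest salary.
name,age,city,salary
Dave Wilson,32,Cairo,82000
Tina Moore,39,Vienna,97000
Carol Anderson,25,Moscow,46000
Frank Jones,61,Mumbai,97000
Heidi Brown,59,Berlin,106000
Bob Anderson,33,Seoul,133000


Filter: age > 45
Sort by: salary (descending)

Filtered records (2):
  Heidi Brown, age 59, salary $106000
  Frank Jones, age 61, salary $97000

Highest salary: Heidi Brown ($106000)

Heidi Brown


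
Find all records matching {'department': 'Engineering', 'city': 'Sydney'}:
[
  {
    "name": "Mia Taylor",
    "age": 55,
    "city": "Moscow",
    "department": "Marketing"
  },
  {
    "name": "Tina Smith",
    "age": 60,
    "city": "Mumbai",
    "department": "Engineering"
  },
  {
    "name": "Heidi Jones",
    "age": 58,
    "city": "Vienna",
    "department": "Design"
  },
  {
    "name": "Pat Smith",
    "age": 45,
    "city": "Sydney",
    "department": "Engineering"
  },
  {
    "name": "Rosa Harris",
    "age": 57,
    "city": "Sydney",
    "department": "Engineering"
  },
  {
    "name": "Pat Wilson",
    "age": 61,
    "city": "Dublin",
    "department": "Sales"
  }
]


Search criteria: {'department': 'Engineering', 'city': 'Sydney'}

Checking 6 records:
  Mia Taylor: {department: Marketing, city: Moscow}
  Tina Smith: {department: Engineering, city: Mumbai}
  Heidi Jones: {department: Design, city: Vienna}
  Pat Smith: {department: Engineering, city: Sydney} <-- MATCH
  Rosa Harris: {department: Engineering, city: Sydney} <-- MATCH
  Pat Wilson: {department: Sales, city: Dublin}

Matches: ["Pat Smith", "Rosa Harris"]

["Pat Smith", "Rosa Harris"]


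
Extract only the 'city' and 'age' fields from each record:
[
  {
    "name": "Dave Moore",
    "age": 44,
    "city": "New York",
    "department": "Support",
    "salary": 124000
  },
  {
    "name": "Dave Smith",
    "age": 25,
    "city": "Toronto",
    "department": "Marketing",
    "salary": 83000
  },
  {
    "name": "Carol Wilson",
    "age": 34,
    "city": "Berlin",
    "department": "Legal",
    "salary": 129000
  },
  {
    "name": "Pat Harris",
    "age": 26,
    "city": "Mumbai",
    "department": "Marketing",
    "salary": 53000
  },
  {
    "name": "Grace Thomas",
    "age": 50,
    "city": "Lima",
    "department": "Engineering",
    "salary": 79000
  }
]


Original: 5 records with fields: name, age, city, department, salary
Keep: ['city', 'age']
Drop: ['name', 'department', 'salary']
Result: 5 records, 2 fields each

[
  {
    "city": "New York",
    "age": 44
  },
  {
    "city": "Toronto",
    "age": 25
  },
  {
    "city": "Berlin",
    "age": 34
  },
  {
    "city": "Mumbai",
    "age": 26
  },
  {
    "city": "Lima",
    "age": 50
  }
]


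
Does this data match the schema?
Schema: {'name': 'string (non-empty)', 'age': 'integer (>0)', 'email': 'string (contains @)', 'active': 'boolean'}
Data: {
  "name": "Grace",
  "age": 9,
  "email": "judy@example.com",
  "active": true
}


Validating each field against schema:
  name: OK (non-empty string)
  age: OK (positive integer)
  email: OK (string with @)
  active: OK (boolean)

Result: VALID

VALID


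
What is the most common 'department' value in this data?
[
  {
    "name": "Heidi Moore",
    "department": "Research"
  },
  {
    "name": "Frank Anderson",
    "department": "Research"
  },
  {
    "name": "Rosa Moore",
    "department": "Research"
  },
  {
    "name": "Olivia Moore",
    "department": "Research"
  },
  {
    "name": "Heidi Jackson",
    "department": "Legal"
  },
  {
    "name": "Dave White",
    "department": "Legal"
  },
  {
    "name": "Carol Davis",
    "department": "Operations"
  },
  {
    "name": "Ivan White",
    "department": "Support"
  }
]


Counting 'department' values across 8 records:

  Research: 4 ####
  Legal: 2 ##
  Operations: 1 #
  Support: 1 #

Most common: Research (4 times)

Research (4 times)


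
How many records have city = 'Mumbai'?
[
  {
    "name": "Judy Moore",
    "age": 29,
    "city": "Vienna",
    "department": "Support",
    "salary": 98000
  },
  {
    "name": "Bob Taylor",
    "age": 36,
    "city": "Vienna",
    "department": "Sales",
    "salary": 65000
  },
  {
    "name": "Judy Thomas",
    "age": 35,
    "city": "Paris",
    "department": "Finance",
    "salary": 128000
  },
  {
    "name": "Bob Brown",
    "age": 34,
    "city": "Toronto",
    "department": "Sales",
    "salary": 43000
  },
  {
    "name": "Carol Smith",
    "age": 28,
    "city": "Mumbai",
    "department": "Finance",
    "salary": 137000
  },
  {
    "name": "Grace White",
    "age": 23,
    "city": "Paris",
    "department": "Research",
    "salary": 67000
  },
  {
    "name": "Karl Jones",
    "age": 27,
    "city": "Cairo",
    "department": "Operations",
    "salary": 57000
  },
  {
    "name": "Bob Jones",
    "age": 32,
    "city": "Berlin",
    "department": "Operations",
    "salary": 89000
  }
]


Data: 8 records
Condition: city = 'Mumbai'

Checking each record:
  Judy Moore: Vienna
  Bob Taylor: Vienna
  Judy Thomas: Paris
  Bob Brown: Toronto
  Carol Smith: Mumbai MATCH
  Grace White: Paris
  Karl Jones: Cairo
  Bob Jones: Berlin

Count: 1

1
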